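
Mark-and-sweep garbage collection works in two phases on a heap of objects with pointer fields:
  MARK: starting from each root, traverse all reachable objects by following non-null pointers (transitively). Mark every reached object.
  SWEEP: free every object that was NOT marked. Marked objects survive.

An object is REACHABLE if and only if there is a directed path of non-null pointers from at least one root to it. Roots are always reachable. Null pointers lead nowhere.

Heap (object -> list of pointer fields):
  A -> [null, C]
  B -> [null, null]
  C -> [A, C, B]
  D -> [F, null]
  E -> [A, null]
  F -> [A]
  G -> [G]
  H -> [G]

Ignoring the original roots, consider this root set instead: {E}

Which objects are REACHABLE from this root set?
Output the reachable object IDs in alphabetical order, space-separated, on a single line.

Answer: A B C E

Derivation:
Roots: E
Mark E: refs=A null, marked=E
Mark A: refs=null C, marked=A E
Mark C: refs=A C B, marked=A C E
Mark B: refs=null null, marked=A B C E
Unmarked (collected): D F G H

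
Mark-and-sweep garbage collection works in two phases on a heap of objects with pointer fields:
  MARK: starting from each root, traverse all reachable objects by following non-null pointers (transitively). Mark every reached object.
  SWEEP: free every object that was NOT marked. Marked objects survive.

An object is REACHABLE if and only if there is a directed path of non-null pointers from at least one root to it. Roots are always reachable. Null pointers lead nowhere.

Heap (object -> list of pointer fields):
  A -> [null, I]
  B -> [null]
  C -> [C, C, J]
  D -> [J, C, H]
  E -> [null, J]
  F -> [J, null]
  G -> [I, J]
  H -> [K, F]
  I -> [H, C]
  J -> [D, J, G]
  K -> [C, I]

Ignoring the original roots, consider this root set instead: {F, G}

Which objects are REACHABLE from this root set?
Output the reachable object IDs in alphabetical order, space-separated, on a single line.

Roots: F G
Mark F: refs=J null, marked=F
Mark G: refs=I J, marked=F G
Mark J: refs=D J G, marked=F G J
Mark I: refs=H C, marked=F G I J
Mark D: refs=J C H, marked=D F G I J
Mark H: refs=K F, marked=D F G H I J
Mark C: refs=C C J, marked=C D F G H I J
Mark K: refs=C I, marked=C D F G H I J K
Unmarked (collected): A B E

Answer: C D F G H I J K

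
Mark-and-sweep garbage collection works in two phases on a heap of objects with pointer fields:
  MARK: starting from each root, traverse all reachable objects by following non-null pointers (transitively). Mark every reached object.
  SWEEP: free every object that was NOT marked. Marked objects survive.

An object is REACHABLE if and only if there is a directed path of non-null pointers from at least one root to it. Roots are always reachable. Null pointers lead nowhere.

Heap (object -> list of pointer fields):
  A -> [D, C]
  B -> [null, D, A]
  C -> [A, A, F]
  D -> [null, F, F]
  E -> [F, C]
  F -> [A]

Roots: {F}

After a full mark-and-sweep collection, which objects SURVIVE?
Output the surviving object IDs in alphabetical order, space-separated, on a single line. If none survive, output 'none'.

Answer: A C D F

Derivation:
Roots: F
Mark F: refs=A, marked=F
Mark A: refs=D C, marked=A F
Mark D: refs=null F F, marked=A D F
Mark C: refs=A A F, marked=A C D F
Unmarked (collected): B E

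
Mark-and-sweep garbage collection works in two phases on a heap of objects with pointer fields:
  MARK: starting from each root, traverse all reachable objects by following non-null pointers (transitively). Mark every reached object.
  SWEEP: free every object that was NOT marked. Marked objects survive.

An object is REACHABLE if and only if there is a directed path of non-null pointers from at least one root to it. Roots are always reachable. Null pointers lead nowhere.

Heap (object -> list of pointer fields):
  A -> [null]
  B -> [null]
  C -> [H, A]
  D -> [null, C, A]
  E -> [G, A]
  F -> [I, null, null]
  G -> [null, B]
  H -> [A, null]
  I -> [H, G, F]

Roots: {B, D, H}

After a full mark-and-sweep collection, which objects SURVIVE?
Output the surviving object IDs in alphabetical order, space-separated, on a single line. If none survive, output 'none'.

Answer: A B C D H

Derivation:
Roots: B D H
Mark B: refs=null, marked=B
Mark D: refs=null C A, marked=B D
Mark H: refs=A null, marked=B D H
Mark C: refs=H A, marked=B C D H
Mark A: refs=null, marked=A B C D H
Unmarked (collected): E F G I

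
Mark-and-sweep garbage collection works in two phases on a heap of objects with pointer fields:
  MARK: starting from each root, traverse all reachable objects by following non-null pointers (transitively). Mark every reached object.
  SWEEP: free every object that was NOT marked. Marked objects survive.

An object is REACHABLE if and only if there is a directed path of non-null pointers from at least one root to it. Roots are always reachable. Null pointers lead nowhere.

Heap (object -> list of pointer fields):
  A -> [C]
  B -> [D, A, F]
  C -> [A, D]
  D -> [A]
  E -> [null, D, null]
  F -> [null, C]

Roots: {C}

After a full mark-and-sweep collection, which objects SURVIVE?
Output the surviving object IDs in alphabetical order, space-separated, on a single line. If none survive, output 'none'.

Roots: C
Mark C: refs=A D, marked=C
Mark A: refs=C, marked=A C
Mark D: refs=A, marked=A C D
Unmarked (collected): B E F

Answer: A C D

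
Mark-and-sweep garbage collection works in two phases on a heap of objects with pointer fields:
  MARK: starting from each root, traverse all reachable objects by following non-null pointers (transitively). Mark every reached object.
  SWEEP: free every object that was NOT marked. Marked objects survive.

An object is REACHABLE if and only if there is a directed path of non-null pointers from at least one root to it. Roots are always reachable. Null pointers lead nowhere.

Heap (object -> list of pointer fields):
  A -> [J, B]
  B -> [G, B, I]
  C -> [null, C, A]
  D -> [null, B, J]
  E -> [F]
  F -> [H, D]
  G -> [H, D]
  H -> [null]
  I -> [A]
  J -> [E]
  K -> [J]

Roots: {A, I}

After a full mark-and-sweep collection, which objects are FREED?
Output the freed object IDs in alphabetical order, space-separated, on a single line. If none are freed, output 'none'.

Answer: C K

Derivation:
Roots: A I
Mark A: refs=J B, marked=A
Mark I: refs=A, marked=A I
Mark J: refs=E, marked=A I J
Mark B: refs=G B I, marked=A B I J
Mark E: refs=F, marked=A B E I J
Mark G: refs=H D, marked=A B E G I J
Mark F: refs=H D, marked=A B E F G I J
Mark H: refs=null, marked=A B E F G H I J
Mark D: refs=null B J, marked=A B D E F G H I J
Unmarked (collected): C K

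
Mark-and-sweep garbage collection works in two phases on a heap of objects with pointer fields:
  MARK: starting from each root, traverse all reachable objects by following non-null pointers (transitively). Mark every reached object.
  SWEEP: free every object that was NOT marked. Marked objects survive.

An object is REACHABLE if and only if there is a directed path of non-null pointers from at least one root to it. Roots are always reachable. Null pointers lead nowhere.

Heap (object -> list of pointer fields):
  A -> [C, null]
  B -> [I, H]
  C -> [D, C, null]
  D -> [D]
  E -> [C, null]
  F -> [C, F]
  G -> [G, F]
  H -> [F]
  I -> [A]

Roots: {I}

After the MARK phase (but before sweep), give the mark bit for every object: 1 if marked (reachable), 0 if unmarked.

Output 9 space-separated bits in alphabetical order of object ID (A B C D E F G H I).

Answer: 1 0 1 1 0 0 0 0 1

Derivation:
Roots: I
Mark I: refs=A, marked=I
Mark A: refs=C null, marked=A I
Mark C: refs=D C null, marked=A C I
Mark D: refs=D, marked=A C D I
Unmarked (collected): B E F G H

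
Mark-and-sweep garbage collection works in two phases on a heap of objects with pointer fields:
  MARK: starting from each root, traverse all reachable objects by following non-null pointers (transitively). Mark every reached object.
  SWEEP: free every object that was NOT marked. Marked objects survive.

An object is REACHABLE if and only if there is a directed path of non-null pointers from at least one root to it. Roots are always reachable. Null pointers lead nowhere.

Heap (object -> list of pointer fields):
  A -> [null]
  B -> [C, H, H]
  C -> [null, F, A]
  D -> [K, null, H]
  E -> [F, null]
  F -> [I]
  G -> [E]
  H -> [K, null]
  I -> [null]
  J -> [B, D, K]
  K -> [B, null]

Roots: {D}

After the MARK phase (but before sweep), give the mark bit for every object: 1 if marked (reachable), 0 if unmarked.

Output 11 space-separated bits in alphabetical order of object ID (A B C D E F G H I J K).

Answer: 1 1 1 1 0 1 0 1 1 0 1

Derivation:
Roots: D
Mark D: refs=K null H, marked=D
Mark K: refs=B null, marked=D K
Mark H: refs=K null, marked=D H K
Mark B: refs=C H H, marked=B D H K
Mark C: refs=null F A, marked=B C D H K
Mark F: refs=I, marked=B C D F H K
Mark A: refs=null, marked=A B C D F H K
Mark I: refs=null, marked=A B C D F H I K
Unmarked (collected): E G J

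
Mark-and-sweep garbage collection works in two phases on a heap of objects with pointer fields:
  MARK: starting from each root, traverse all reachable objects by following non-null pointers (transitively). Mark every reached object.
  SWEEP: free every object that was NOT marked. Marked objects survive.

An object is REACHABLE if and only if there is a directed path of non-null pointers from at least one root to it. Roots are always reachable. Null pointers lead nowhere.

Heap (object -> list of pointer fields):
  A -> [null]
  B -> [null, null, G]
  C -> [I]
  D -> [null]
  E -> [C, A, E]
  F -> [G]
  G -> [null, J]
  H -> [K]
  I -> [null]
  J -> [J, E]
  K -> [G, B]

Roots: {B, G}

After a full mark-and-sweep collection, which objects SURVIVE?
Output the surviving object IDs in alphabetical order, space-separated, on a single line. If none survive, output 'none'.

Roots: B G
Mark B: refs=null null G, marked=B
Mark G: refs=null J, marked=B G
Mark J: refs=J E, marked=B G J
Mark E: refs=C A E, marked=B E G J
Mark C: refs=I, marked=B C E G J
Mark A: refs=null, marked=A B C E G J
Mark I: refs=null, marked=A B C E G I J
Unmarked (collected): D F H K

Answer: A B C E G I J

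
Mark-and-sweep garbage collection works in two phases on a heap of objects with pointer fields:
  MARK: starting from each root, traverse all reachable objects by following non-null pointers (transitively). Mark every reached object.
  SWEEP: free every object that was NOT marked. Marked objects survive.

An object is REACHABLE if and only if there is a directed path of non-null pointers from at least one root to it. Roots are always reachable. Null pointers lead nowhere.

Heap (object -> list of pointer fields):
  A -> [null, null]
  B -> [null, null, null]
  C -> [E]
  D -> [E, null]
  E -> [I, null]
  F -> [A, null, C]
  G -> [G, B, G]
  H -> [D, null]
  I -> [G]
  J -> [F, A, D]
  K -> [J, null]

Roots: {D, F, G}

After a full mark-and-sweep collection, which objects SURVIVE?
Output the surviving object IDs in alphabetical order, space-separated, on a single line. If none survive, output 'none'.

Answer: A B C D E F G I

Derivation:
Roots: D F G
Mark D: refs=E null, marked=D
Mark F: refs=A null C, marked=D F
Mark G: refs=G B G, marked=D F G
Mark E: refs=I null, marked=D E F G
Mark A: refs=null null, marked=A D E F G
Mark C: refs=E, marked=A C D E F G
Mark B: refs=null null null, marked=A B C D E F G
Mark I: refs=G, marked=A B C D E F G I
Unmarked (collected): H J K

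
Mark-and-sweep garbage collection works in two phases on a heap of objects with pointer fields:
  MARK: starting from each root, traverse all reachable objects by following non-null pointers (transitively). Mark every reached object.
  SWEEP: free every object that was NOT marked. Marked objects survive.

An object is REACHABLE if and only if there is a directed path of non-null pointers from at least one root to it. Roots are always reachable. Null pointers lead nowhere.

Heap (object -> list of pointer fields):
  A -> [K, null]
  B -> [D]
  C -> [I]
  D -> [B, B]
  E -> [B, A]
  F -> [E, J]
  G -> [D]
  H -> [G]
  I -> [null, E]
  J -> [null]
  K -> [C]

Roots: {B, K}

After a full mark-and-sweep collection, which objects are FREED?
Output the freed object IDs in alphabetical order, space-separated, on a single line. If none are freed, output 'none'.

Roots: B K
Mark B: refs=D, marked=B
Mark K: refs=C, marked=B K
Mark D: refs=B B, marked=B D K
Mark C: refs=I, marked=B C D K
Mark I: refs=null E, marked=B C D I K
Mark E: refs=B A, marked=B C D E I K
Mark A: refs=K null, marked=A B C D E I K
Unmarked (collected): F G H J

Answer: F G H J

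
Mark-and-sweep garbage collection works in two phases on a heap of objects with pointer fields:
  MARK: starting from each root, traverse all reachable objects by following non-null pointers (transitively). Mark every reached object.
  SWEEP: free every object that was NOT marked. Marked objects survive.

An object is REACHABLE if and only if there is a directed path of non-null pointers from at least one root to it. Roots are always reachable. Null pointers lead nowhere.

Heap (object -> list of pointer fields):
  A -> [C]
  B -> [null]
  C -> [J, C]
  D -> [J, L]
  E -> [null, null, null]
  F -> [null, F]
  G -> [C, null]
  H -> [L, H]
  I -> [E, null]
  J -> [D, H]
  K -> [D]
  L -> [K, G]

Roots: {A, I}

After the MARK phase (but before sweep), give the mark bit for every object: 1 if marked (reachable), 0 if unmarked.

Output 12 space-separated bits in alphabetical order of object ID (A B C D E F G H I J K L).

Answer: 1 0 1 1 1 0 1 1 1 1 1 1

Derivation:
Roots: A I
Mark A: refs=C, marked=A
Mark I: refs=E null, marked=A I
Mark C: refs=J C, marked=A C I
Mark E: refs=null null null, marked=A C E I
Mark J: refs=D H, marked=A C E I J
Mark D: refs=J L, marked=A C D E I J
Mark H: refs=L H, marked=A C D E H I J
Mark L: refs=K G, marked=A C D E H I J L
Mark K: refs=D, marked=A C D E H I J K L
Mark G: refs=C null, marked=A C D E G H I J K L
Unmarked (collected): B F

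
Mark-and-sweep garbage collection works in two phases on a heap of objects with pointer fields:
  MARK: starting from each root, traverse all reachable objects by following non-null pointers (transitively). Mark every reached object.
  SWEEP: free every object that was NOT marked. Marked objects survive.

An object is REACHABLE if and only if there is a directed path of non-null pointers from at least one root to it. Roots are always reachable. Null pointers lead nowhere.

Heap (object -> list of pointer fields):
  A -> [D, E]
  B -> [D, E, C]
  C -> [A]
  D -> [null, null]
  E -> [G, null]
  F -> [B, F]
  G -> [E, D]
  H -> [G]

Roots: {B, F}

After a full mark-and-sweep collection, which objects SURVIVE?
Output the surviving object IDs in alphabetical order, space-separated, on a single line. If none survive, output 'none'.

Roots: B F
Mark B: refs=D E C, marked=B
Mark F: refs=B F, marked=B F
Mark D: refs=null null, marked=B D F
Mark E: refs=G null, marked=B D E F
Mark C: refs=A, marked=B C D E F
Mark G: refs=E D, marked=B C D E F G
Mark A: refs=D E, marked=A B C D E F G
Unmarked (collected): H

Answer: A B C D E F G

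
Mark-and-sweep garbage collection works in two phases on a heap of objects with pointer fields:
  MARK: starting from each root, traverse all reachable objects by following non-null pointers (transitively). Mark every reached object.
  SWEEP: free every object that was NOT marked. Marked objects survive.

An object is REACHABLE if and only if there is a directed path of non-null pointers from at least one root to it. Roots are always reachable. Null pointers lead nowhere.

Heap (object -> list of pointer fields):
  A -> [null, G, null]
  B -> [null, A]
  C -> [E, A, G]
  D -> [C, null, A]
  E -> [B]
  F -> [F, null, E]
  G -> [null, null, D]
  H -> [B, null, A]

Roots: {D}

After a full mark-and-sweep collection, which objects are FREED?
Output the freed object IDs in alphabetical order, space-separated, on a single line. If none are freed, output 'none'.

Answer: F H

Derivation:
Roots: D
Mark D: refs=C null A, marked=D
Mark C: refs=E A G, marked=C D
Mark A: refs=null G null, marked=A C D
Mark E: refs=B, marked=A C D E
Mark G: refs=null null D, marked=A C D E G
Mark B: refs=null A, marked=A B C D E G
Unmarked (collected): F H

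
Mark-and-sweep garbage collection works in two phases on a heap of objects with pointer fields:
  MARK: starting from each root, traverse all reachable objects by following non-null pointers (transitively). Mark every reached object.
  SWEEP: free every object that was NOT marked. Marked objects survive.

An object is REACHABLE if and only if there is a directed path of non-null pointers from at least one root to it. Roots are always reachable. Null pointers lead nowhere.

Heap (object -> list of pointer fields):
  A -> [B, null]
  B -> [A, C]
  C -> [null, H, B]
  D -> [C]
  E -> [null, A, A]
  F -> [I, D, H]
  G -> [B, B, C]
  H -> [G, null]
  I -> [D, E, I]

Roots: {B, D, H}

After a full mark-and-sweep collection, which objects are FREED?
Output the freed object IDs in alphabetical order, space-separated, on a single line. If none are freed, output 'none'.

Answer: E F I

Derivation:
Roots: B D H
Mark B: refs=A C, marked=B
Mark D: refs=C, marked=B D
Mark H: refs=G null, marked=B D H
Mark A: refs=B null, marked=A B D H
Mark C: refs=null H B, marked=A B C D H
Mark G: refs=B B C, marked=A B C D G H
Unmarked (collected): E F I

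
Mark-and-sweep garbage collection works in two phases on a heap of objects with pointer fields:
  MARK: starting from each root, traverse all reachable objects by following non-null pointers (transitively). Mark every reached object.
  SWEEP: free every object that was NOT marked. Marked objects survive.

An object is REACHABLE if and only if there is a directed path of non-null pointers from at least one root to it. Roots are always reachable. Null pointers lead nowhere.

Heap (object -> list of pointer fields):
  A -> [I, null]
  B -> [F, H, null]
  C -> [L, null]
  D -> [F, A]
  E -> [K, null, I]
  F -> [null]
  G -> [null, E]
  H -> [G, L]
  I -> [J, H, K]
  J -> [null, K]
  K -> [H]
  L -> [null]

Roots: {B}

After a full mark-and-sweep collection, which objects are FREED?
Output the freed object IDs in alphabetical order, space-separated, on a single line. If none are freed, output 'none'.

Roots: B
Mark B: refs=F H null, marked=B
Mark F: refs=null, marked=B F
Mark H: refs=G L, marked=B F H
Mark G: refs=null E, marked=B F G H
Mark L: refs=null, marked=B F G H L
Mark E: refs=K null I, marked=B E F G H L
Mark K: refs=H, marked=B E F G H K L
Mark I: refs=J H K, marked=B E F G H I K L
Mark J: refs=null K, marked=B E F G H I J K L
Unmarked (collected): A C D

Answer: A C D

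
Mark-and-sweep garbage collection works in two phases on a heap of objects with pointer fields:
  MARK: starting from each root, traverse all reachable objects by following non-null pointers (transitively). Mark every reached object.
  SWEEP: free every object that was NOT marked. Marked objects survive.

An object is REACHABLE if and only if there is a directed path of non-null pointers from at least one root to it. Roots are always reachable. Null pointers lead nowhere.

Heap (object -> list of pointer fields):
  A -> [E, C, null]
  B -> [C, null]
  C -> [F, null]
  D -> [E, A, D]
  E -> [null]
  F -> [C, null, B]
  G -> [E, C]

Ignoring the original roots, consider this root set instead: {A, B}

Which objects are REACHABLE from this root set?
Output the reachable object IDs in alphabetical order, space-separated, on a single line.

Answer: A B C E F

Derivation:
Roots: A B
Mark A: refs=E C null, marked=A
Mark B: refs=C null, marked=A B
Mark E: refs=null, marked=A B E
Mark C: refs=F null, marked=A B C E
Mark F: refs=C null B, marked=A B C E F
Unmarked (collected): D G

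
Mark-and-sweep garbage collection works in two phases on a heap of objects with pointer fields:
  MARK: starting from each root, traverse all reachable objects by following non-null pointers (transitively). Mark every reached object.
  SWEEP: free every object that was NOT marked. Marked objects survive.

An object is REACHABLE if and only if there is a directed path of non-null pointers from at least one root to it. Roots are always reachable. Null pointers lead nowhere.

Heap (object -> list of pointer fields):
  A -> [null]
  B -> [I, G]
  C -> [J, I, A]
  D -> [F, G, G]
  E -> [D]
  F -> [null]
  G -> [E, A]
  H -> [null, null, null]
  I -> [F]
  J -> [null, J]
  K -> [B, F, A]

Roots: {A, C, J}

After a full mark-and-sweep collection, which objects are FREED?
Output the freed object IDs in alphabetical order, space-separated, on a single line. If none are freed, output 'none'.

Answer: B D E G H K

Derivation:
Roots: A C J
Mark A: refs=null, marked=A
Mark C: refs=J I A, marked=A C
Mark J: refs=null J, marked=A C J
Mark I: refs=F, marked=A C I J
Mark F: refs=null, marked=A C F I J
Unmarked (collected): B D E G H K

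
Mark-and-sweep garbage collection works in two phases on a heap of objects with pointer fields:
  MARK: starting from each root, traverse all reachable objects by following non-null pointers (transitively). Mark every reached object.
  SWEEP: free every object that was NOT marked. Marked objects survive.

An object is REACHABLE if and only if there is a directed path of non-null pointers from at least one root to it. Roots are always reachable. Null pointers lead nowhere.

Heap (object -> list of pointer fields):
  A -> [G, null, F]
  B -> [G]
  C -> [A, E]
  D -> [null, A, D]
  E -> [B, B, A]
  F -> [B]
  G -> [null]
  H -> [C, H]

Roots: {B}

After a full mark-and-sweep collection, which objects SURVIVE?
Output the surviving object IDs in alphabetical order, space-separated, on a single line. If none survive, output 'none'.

Roots: B
Mark B: refs=G, marked=B
Mark G: refs=null, marked=B G
Unmarked (collected): A C D E F H

Answer: B G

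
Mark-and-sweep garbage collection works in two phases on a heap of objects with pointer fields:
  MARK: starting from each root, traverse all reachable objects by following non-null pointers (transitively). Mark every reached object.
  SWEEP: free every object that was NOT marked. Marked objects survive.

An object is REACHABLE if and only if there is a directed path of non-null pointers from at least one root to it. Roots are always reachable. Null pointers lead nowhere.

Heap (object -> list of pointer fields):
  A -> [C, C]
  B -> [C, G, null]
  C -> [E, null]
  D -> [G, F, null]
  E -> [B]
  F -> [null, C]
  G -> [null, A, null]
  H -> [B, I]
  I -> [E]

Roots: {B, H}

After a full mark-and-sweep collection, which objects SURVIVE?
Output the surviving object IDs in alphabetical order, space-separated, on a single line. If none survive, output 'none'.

Roots: B H
Mark B: refs=C G null, marked=B
Mark H: refs=B I, marked=B H
Mark C: refs=E null, marked=B C H
Mark G: refs=null A null, marked=B C G H
Mark I: refs=E, marked=B C G H I
Mark E: refs=B, marked=B C E G H I
Mark A: refs=C C, marked=A B C E G H I
Unmarked (collected): D F

Answer: A B C E G H I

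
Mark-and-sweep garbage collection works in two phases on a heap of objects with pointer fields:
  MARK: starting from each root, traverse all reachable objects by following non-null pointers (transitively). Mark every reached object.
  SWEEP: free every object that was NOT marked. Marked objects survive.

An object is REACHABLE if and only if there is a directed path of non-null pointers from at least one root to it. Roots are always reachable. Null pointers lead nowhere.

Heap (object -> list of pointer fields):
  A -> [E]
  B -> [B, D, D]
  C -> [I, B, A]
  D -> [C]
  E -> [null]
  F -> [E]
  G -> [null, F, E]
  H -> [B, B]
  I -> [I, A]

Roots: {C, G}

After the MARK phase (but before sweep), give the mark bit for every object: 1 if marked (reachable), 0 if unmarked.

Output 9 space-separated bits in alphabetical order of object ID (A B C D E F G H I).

Answer: 1 1 1 1 1 1 1 0 1

Derivation:
Roots: C G
Mark C: refs=I B A, marked=C
Mark G: refs=null F E, marked=C G
Mark I: refs=I A, marked=C G I
Mark B: refs=B D D, marked=B C G I
Mark A: refs=E, marked=A B C G I
Mark F: refs=E, marked=A B C F G I
Mark E: refs=null, marked=A B C E F G I
Mark D: refs=C, marked=A B C D E F G I
Unmarked (collected): H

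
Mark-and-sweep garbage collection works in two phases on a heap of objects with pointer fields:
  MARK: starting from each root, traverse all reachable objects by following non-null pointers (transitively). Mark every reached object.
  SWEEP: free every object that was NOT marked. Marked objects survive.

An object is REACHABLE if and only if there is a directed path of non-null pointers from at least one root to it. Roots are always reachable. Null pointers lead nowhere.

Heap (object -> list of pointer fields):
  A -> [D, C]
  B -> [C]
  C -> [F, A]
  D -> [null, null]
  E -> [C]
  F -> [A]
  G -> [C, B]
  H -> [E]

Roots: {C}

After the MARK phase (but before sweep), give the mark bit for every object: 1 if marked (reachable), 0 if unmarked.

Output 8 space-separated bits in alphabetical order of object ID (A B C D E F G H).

Answer: 1 0 1 1 0 1 0 0

Derivation:
Roots: C
Mark C: refs=F A, marked=C
Mark F: refs=A, marked=C F
Mark A: refs=D C, marked=A C F
Mark D: refs=null null, marked=A C D F
Unmarked (collected): B E G H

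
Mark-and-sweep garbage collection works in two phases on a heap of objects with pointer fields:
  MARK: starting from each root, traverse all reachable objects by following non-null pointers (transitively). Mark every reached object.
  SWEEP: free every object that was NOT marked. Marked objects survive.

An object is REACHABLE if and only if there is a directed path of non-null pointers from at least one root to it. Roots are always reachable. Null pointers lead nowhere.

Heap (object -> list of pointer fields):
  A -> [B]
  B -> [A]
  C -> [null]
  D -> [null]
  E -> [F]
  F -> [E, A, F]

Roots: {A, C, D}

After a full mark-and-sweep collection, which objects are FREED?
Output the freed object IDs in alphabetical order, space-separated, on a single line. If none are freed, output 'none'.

Roots: A C D
Mark A: refs=B, marked=A
Mark C: refs=null, marked=A C
Mark D: refs=null, marked=A C D
Mark B: refs=A, marked=A B C D
Unmarked (collected): E F

Answer: E F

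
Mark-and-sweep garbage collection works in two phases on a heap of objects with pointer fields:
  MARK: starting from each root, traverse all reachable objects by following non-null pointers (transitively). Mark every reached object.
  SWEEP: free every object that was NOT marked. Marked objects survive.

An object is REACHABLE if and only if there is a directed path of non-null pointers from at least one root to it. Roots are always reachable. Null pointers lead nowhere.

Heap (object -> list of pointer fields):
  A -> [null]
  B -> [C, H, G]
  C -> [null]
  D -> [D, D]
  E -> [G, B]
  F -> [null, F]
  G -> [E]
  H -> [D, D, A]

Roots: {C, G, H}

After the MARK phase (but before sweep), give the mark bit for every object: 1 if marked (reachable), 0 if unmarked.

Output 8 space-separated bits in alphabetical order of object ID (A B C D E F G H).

Answer: 1 1 1 1 1 0 1 1

Derivation:
Roots: C G H
Mark C: refs=null, marked=C
Mark G: refs=E, marked=C G
Mark H: refs=D D A, marked=C G H
Mark E: refs=G B, marked=C E G H
Mark D: refs=D D, marked=C D E G H
Mark A: refs=null, marked=A C D E G H
Mark B: refs=C H G, marked=A B C D E G H
Unmarked (collected): F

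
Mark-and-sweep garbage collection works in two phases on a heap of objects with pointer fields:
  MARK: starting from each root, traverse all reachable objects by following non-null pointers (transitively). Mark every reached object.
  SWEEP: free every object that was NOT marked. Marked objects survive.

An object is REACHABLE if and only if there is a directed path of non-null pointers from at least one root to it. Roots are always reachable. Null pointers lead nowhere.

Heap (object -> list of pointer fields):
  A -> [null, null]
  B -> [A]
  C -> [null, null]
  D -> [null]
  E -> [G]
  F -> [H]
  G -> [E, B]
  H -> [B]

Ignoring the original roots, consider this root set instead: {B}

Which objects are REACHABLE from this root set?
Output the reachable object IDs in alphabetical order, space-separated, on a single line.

Answer: A B

Derivation:
Roots: B
Mark B: refs=A, marked=B
Mark A: refs=null null, marked=A B
Unmarked (collected): C D E F G H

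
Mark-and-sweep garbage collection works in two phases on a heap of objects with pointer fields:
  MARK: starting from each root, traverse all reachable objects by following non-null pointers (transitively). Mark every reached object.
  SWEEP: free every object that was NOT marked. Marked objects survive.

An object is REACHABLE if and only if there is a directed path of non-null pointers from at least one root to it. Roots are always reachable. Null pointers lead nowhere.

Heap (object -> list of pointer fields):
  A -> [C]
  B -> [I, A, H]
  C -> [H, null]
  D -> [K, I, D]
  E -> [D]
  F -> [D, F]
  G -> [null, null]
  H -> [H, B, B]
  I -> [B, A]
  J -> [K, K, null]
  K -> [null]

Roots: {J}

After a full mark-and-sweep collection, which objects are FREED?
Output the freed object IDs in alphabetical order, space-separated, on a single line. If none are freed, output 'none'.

Answer: A B C D E F G H I

Derivation:
Roots: J
Mark J: refs=K K null, marked=J
Mark K: refs=null, marked=J K
Unmarked (collected): A B C D E F G H I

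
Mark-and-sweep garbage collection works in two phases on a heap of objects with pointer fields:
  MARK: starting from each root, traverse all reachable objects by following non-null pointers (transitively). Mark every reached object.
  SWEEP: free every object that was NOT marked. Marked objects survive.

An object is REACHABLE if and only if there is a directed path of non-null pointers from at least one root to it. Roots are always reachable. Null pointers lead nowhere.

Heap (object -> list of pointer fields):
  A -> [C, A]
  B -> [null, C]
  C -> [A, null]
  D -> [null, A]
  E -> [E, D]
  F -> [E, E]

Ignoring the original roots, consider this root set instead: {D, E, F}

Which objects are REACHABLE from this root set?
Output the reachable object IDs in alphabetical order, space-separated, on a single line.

Roots: D E F
Mark D: refs=null A, marked=D
Mark E: refs=E D, marked=D E
Mark F: refs=E E, marked=D E F
Mark A: refs=C A, marked=A D E F
Mark C: refs=A null, marked=A C D E F
Unmarked (collected): B

Answer: A C D E F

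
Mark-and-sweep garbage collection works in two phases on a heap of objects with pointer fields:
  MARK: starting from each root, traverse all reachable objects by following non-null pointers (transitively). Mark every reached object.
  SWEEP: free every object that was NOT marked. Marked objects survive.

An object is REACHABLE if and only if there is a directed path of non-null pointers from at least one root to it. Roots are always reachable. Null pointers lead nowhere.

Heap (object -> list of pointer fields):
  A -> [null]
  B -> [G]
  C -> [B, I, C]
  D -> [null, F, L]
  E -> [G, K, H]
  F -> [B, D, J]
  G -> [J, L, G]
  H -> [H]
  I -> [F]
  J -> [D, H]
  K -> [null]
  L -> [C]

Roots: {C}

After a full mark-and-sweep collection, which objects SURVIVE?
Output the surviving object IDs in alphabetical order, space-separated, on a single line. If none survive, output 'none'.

Answer: B C D F G H I J L

Derivation:
Roots: C
Mark C: refs=B I C, marked=C
Mark B: refs=G, marked=B C
Mark I: refs=F, marked=B C I
Mark G: refs=J L G, marked=B C G I
Mark F: refs=B D J, marked=B C F G I
Mark J: refs=D H, marked=B C F G I J
Mark L: refs=C, marked=B C F G I J L
Mark D: refs=null F L, marked=B C D F G I J L
Mark H: refs=H, marked=B C D F G H I J L
Unmarked (collected): A E K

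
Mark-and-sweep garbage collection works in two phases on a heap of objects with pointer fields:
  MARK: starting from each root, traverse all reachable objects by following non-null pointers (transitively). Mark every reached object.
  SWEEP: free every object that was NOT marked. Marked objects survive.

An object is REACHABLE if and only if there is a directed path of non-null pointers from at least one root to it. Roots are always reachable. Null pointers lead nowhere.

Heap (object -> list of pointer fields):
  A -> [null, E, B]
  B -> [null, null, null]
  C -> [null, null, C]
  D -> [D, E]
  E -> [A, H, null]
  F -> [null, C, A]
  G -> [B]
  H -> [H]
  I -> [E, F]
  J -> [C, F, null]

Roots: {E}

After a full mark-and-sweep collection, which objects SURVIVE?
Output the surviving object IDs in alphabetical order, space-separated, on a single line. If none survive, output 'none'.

Answer: A B E H

Derivation:
Roots: E
Mark E: refs=A H null, marked=E
Mark A: refs=null E B, marked=A E
Mark H: refs=H, marked=A E H
Mark B: refs=null null null, marked=A B E H
Unmarked (collected): C D F G I J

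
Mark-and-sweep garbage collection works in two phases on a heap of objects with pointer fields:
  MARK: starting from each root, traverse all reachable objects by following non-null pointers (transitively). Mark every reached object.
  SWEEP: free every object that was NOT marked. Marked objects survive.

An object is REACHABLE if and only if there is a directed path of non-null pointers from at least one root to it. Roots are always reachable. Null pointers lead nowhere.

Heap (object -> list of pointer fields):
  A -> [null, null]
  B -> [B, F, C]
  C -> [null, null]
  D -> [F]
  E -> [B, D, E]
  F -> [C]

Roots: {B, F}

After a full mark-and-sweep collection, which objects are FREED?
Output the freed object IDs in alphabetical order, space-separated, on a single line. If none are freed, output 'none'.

Answer: A D E

Derivation:
Roots: B F
Mark B: refs=B F C, marked=B
Mark F: refs=C, marked=B F
Mark C: refs=null null, marked=B C F
Unmarked (collected): A D E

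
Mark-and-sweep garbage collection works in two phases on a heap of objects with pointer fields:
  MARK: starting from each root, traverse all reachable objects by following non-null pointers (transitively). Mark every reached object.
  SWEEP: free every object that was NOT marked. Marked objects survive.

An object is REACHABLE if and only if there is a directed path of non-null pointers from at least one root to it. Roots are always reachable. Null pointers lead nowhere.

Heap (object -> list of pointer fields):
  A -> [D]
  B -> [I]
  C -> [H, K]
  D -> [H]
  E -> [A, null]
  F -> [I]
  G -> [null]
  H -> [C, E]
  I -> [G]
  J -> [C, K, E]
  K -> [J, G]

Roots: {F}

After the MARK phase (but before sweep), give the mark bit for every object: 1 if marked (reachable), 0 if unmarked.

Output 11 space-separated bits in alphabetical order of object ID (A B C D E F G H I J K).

Answer: 0 0 0 0 0 1 1 0 1 0 0

Derivation:
Roots: F
Mark F: refs=I, marked=F
Mark I: refs=G, marked=F I
Mark G: refs=null, marked=F G I
Unmarked (collected): A B C D E H J K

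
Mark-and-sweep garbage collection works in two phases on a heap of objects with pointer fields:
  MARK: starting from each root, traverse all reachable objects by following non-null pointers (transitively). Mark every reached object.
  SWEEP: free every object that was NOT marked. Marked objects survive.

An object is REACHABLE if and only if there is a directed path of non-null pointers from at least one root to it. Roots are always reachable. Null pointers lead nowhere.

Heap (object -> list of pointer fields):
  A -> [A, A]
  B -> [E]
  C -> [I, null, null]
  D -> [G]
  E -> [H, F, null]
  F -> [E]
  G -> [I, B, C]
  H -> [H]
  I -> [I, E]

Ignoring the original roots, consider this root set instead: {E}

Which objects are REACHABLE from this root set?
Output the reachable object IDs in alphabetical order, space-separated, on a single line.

Roots: E
Mark E: refs=H F null, marked=E
Mark H: refs=H, marked=E H
Mark F: refs=E, marked=E F H
Unmarked (collected): A B C D G I

Answer: E F H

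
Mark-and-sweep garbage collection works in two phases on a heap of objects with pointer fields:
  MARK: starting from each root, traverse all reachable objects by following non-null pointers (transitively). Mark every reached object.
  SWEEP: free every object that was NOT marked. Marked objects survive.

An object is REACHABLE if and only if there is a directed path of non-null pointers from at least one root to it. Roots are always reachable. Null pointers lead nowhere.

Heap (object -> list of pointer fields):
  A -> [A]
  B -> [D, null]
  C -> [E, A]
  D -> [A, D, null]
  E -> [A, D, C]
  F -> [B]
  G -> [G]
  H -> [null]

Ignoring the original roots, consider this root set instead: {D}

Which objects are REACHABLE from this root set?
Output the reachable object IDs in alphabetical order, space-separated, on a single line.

Roots: D
Mark D: refs=A D null, marked=D
Mark A: refs=A, marked=A D
Unmarked (collected): B C E F G H

Answer: A D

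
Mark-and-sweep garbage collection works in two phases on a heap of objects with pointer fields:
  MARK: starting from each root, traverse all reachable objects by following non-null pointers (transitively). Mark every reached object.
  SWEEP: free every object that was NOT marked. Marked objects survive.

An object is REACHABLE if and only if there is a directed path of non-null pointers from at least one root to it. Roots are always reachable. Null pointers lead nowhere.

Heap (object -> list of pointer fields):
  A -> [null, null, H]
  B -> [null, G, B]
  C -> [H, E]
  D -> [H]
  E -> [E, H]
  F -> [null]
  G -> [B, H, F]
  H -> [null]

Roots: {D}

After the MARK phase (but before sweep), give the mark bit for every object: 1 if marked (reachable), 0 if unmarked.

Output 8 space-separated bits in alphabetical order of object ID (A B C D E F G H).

Roots: D
Mark D: refs=H, marked=D
Mark H: refs=null, marked=D H
Unmarked (collected): A B C E F G

Answer: 0 0 0 1 0 0 0 1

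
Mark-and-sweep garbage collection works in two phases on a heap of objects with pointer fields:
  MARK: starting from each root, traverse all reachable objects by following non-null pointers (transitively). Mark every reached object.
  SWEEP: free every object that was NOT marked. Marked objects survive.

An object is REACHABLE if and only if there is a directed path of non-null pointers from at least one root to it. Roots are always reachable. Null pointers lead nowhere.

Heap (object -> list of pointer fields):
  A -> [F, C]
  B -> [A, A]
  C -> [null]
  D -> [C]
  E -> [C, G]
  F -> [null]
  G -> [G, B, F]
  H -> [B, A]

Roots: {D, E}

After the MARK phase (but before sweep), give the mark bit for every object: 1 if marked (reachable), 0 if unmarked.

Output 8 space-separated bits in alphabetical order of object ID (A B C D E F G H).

Answer: 1 1 1 1 1 1 1 0

Derivation:
Roots: D E
Mark D: refs=C, marked=D
Mark E: refs=C G, marked=D E
Mark C: refs=null, marked=C D E
Mark G: refs=G B F, marked=C D E G
Mark B: refs=A A, marked=B C D E G
Mark F: refs=null, marked=B C D E F G
Mark A: refs=F C, marked=A B C D E F G
Unmarked (collected): H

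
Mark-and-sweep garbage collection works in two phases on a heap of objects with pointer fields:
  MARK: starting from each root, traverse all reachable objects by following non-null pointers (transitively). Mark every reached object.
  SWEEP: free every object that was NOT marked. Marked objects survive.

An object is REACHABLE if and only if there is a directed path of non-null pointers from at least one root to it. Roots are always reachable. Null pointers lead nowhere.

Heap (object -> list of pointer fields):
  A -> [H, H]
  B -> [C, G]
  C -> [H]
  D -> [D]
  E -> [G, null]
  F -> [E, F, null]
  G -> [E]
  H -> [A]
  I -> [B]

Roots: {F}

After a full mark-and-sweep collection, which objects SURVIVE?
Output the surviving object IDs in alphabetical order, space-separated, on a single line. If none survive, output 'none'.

Answer: E F G

Derivation:
Roots: F
Mark F: refs=E F null, marked=F
Mark E: refs=G null, marked=E F
Mark G: refs=E, marked=E F G
Unmarked (collected): A B C D H I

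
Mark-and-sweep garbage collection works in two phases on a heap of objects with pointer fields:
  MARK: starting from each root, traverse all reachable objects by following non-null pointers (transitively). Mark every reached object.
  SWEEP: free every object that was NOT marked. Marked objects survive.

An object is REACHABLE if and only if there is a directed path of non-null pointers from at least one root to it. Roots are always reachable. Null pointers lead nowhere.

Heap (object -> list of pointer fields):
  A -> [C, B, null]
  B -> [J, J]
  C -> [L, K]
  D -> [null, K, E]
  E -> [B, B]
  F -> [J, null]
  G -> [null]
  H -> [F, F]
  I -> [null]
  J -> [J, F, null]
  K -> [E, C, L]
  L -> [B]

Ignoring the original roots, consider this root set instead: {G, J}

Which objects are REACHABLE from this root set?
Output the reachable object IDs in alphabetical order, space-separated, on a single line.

Answer: F G J

Derivation:
Roots: G J
Mark G: refs=null, marked=G
Mark J: refs=J F null, marked=G J
Mark F: refs=J null, marked=F G J
Unmarked (collected): A B C D E H I K L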